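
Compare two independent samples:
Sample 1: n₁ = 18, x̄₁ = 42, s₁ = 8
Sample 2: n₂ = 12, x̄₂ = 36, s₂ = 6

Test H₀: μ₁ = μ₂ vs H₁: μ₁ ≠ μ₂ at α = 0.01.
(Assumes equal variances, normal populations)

Pooled variance: s²_p = [17×8² + 11×6²]/(28) = 53.0000
s_p = 7.2801
SE = s_p×√(1/n₁ + 1/n₂) = 7.2801×√(1/18 + 1/12) = 2.7131
t = (x̄₁ - x̄₂)/SE = (42 - 36)/2.7131 = 2.2115
df = 28, t-critical = ±2.763
Decision: fail to reject H₀

Answer: t = 2.2115, fail to reject H₀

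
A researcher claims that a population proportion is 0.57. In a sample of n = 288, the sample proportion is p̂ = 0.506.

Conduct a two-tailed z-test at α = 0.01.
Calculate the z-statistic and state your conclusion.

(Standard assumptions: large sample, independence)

H₀: p = 0.57, H₁: p ≠ 0.57
Standard error: SE = √(p₀(1-p₀)/n) = √(0.57×0.43/288) = 0.029173
z-statistic: z = (p̂ - p₀)/SE = (0.506 - 0.57)/0.029173 = -2.1938
Critical value: z_0.005 = ±2.576
p-value = 0.0282
Decision: fail to reject H₀ at α = 0.01

Answer: z = -2.1938, fail to reject H₀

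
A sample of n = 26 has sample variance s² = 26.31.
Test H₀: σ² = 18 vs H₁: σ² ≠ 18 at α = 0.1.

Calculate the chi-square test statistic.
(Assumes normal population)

df = n - 1 = 25
χ² = (n-1)s²/σ₀² = 25×26.31/18 = 36.5417
Critical values: χ²_{0.95,25} = 14.611, χ²_{0.05,25} = 37.652
Rejection region: χ² < 14.611 or χ² > 37.652
Decision: fail to reject H₀

Answer: χ² = 36.5417, fail to reject H₀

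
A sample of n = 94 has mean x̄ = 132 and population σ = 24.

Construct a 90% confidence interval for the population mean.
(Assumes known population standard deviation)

Answer: (127.9280, 136.0720)

Derivation:
Confidence level: 90%, α = 0.1
z_0.05 = 1.645
SE = σ/√n = 24/√94 = 2.4754
Margin of error = 1.645 × 2.4754 = 4.0720
CI: x̄ ± margin = 132 ± 4.0720
CI: (127.9280, 136.0720)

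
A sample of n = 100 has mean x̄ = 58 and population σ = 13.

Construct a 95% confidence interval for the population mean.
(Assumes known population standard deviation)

Answer: (55.4520, 60.5480)

Derivation:
Confidence level: 95%, α = 0.05
z_0.025 = 1.960
SE = σ/√n = 13/√100 = 1.3000
Margin of error = 1.960 × 1.3000 = 2.5480
CI: x̄ ± margin = 58 ± 2.5480
CI: (55.4520, 60.5480)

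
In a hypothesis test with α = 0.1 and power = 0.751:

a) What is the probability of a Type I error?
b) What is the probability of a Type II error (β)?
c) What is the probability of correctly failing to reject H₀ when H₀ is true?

a) Type I error probability = α = 0.1
b) Power = P(reject H₀ | H₁ true) = 1 - β = 0.751, so Type II error probability = β = 1 - Power = 0.249
c) P(fail to reject H₀ | H₀ true) = 1 - α = 0.9

Answer: a) 0.1, b) 0.249, c) 0.9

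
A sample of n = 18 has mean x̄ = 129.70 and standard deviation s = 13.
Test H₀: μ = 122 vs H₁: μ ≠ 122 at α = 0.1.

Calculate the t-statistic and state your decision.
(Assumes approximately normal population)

df = n - 1 = 17
SE = s/√n = 13/√18 = 3.0641
t = (x̄ - μ₀)/SE = (129.70 - 122)/3.0641 = 2.5130
Critical value: t_{0.05,17} = ±1.740
p-value ≈ 0.0223
Decision: reject H₀

Answer: t = 2.5130, reject H₀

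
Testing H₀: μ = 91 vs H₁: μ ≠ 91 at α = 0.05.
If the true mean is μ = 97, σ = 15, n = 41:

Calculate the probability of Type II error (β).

SE = σ/√n = 15/√41 = 2.3426
Critical values: μ₀ ± z_0.025×SE = 91 ± 1.960×2.3426
Acceptance region: (86.4085, 95.5915)
Under H₁ (μ = 97): z_high = (95.5915 - 97)/2.3426 = -0.6013, z_low = (86.4085 - 97)/2.3426 = -4.5213
β = P(not reject | H₁) = Φ(-0.6013) - Φ(-4.5213) ≈ 0.2738

Answer: β ≈ 0.2738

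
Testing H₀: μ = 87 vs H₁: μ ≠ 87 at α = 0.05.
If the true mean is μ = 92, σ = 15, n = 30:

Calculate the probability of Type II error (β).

Answer: β ≈ 0.5533

Derivation:
SE = σ/√n = 15/√30 = 2.7386
Critical values: μ₀ ± z_0.025×SE = 87 ± 1.960×2.7386
Acceptance region: (81.6323, 92.3677)
Under H₁ (μ = 92): z_high = (92.3677 - 92)/2.7386 = 0.1343, z_low = (81.6323 - 92)/2.7386 = -3.7858
β = P(not reject | H₁) = Φ(0.1343) - Φ(-3.7858) ≈ 0.5533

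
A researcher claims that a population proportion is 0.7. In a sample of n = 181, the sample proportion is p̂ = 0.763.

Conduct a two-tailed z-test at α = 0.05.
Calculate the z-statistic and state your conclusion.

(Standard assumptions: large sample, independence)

Answer: z = 1.8496, fail to reject H₀

Derivation:
H₀: p = 0.7, H₁: p ≠ 0.7
Standard error: SE = √(p₀(1-p₀)/n) = √(0.7×0.3/181) = 0.034062
z-statistic: z = (p̂ - p₀)/SE = (0.763 - 0.7)/0.034062 = 1.8496
Critical value: z_0.025 = ±1.960
p-value = 0.0644
Decision: fail to reject H₀ at α = 0.05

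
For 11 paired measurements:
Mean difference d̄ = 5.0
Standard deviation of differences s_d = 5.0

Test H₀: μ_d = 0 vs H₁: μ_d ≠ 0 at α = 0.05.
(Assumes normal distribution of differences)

df = n - 1 = 10
SE = s_d/√n = 5.0/√11 = 1.5076
t = d̄/SE = 5.0/1.5076 = 3.3165
Critical value: t_{0.025,10} = ±2.228
p-value ≈ 0.0078
Decision: reject H₀

Answer: t = 3.3165, reject H₀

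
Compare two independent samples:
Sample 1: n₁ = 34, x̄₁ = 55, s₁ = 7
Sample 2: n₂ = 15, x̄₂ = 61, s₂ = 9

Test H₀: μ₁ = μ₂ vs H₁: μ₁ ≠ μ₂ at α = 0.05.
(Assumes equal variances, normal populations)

Answer: t = -2.5302, reject H₀

Derivation:
Pooled variance: s²_p = [33×7² + 14×9²]/(47) = 58.5319
s_p = 7.6506
SE = s_p×√(1/n₁ + 1/n₂) = 7.6506×√(1/34 + 1/15) = 2.3714
t = (x̄₁ - x̄₂)/SE = (55 - 61)/2.3714 = -2.5302
df = 47, t-critical = ±2.012
Decision: reject H₀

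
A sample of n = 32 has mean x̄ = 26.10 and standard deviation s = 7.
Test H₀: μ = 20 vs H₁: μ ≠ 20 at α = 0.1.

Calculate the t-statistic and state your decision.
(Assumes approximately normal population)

df = n - 1 = 31
SE = s/√n = 7/√32 = 1.2374
t = (x̄ - μ₀)/SE = (26.10 - 20)/1.2374 = 4.9297
Critical value: t_{0.05,31} = ±1.696
p-value < 0.0001
Decision: reject H₀

Answer: t = 4.9297, reject H₀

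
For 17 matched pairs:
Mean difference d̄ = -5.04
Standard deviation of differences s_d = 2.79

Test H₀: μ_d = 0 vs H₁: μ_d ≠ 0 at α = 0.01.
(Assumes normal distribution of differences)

Answer: t = -7.4479, reject H₀

Derivation:
df = n - 1 = 16
SE = s_d/√n = 2.79/√17 = 0.6767
t = d̄/SE = -5.04/0.6767 = -7.4479
Critical value: t_{0.005,16} = ±2.921
p-value < 0.0001
Decision: reject H₀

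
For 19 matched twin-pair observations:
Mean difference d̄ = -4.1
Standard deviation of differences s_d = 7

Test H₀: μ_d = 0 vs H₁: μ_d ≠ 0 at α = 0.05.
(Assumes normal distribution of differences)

Answer: t = -2.5531, reject H₀

Derivation:
df = n - 1 = 18
SE = s_d/√n = 7/√19 = 1.6059
t = d̄/SE = -4.1/1.6059 = -2.5531
Critical value: t_{0.025,18} = ±2.101
p-value ≈ 0.0200
Decision: reject H₀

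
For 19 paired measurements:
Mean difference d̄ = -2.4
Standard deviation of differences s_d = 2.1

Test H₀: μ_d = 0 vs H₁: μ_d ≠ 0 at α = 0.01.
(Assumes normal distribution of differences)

Answer: t = -4.9813, reject H₀

Derivation:
df = n - 1 = 18
SE = s_d/√n = 2.1/√19 = 0.4818
t = d̄/SE = -2.4/0.4818 = -4.9813
Critical value: t_{0.005,18} = ±2.878
p-value ≈ 0.0001
Decision: reject H₀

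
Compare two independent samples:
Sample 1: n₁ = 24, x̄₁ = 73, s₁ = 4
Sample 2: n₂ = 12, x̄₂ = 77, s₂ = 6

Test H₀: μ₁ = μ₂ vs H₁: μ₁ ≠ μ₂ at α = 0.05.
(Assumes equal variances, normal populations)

Answer: t = -2.3868, reject H₀

Derivation:
Pooled variance: s²_p = [23×4² + 11×6²]/(34) = 22.4706
s_p = 4.7403
SE = s_p×√(1/n₁ + 1/n₂) = 4.7403×√(1/24 + 1/12) = 1.6759
t = (x̄₁ - x̄₂)/SE = (73 - 77)/1.6759 = -2.3868
df = 34, t-critical = ±2.032
Decision: reject H₀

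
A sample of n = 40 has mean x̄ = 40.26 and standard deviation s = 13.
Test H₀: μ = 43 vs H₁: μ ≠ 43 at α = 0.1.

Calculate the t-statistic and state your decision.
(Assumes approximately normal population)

Answer: t = -1.3330, fail to reject H₀

Derivation:
df = n - 1 = 39
SE = s/√n = 13/√40 = 2.0555
t = (x̄ - μ₀)/SE = (40.26 - 43)/2.0555 = -1.3330
Critical value: t_{0.05,39} = ±1.685
p-value ≈ 0.1903
Decision: fail to reject H₀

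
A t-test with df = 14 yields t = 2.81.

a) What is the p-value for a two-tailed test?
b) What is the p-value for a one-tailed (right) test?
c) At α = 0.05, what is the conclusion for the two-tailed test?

Using t-distribution with df = 14:
a) Two-tailed: p = 2×P(T > 2.81) = 0.0139
b) One-tailed: p = P(T > 2.81) = 0.0070
c) 0.0139 < 0.05, reject H₀

Answer: a) 0.0139, b) 0.0070, c) reject H₀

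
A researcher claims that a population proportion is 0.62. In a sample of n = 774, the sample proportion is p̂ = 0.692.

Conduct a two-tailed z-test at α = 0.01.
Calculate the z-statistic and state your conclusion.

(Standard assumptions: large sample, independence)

H₀: p = 0.62, H₁: p ≠ 0.62
Standard error: SE = √(p₀(1-p₀)/n) = √(0.62×0.38/774) = 0.017447
z-statistic: z = (p̂ - p₀)/SE = (0.692 - 0.62)/0.017447 = 4.1268
Critical value: z_0.005 = ±2.576
p-value < 0.0001
Decision: reject H₀ at α = 0.01

Answer: z = 4.1268, reject H₀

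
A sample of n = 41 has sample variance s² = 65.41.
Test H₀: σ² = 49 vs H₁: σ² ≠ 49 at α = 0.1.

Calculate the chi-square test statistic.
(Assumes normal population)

Answer: χ² = 53.3959, fail to reject H₀

Derivation:
df = n - 1 = 40
χ² = (n-1)s²/σ₀² = 40×65.41/49 = 53.3959
Critical values: χ²_{0.95,40} = 26.509, χ²_{0.05,40} = 55.758
Rejection region: χ² < 26.509 or χ² > 55.758
Decision: fail to reject H₀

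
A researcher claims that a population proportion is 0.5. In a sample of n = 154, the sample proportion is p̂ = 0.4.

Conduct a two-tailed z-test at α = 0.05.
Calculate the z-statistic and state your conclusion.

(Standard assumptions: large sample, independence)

H₀: p = 0.5, H₁: p ≠ 0.5
Standard error: SE = √(p₀(1-p₀)/n) = √(0.5×0.5/154) = 0.040291
z-statistic: z = (p̂ - p₀)/SE = (0.4 - 0.5)/0.040291 = -2.4819
Critical value: z_0.025 = ±1.960
p-value = 0.0131
Decision: reject H₀ at α = 0.05

Answer: z = -2.4819, reject H₀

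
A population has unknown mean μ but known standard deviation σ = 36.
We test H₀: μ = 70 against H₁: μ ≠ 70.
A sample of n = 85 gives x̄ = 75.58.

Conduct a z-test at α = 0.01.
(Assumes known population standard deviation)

Standard error: SE = σ/√n = 36/√85 = 3.9047
z-statistic: z = (x̄ - μ₀)/SE = (75.58 - 70)/3.9047 = 1.4290
Critical value: ±2.576
p-value = 0.1530
Decision: fail to reject H₀

Answer: z = 1.4290, fail to reject H₀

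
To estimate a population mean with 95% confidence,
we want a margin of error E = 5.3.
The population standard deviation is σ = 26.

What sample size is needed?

Answer: n = 93

Derivation:
z_0.025 = 1.960
n = (z×σ/E)² = (1.960×26/5.3)²
n = 92.4500
Round up: n = 93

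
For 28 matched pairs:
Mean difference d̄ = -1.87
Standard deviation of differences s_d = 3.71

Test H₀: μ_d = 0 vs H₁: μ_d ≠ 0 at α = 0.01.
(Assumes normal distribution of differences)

df = n - 1 = 27
SE = s_d/√n = 3.71/√28 = 0.7011
t = d̄/SE = -1.87/0.7011 = -2.6672
Critical value: t_{0.005,27} = ±2.771
p-value ≈ 0.0128
Decision: fail to reject H₀

Answer: t = -2.6672, fail to reject H₀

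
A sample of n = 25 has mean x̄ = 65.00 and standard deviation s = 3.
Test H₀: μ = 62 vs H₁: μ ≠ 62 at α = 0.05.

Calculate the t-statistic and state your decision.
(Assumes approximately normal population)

Answer: t = 5.0000, reject H₀

Derivation:
df = n - 1 = 24
SE = s/√n = 3/√25 = 0.6000
t = (x̄ - μ₀)/SE = (65.00 - 62)/0.6000 = 5.0000
Critical value: t_{0.025,24} = ±2.064
p-value < 0.0001
Decision: reject H₀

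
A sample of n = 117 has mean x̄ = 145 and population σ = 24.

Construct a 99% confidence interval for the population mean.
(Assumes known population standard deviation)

Answer: (139.2844, 150.7156)

Derivation:
Confidence level: 99%, α = 0.01
z_0.005 = 2.576
SE = σ/√n = 24/√117 = 2.2188
Margin of error = 2.576 × 2.2188 = 5.7156
CI: x̄ ± margin = 145 ± 5.7156
CI: (139.2844, 150.7156)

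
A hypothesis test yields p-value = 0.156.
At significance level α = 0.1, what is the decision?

Answer: fail to reject H₀

Derivation:
Compare p-value to α:
0.156 ≥ 0.1
Decision: fail to reject H₀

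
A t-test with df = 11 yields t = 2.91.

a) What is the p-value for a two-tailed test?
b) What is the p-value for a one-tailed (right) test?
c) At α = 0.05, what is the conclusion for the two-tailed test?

Answer: a) 0.0142, b) 0.0071, c) reject H₀

Derivation:
Using t-distribution with df = 11:
a) Two-tailed: p = 2×P(T > 2.91) = 0.0142
b) One-tailed: p = P(T > 2.91) = 0.0071
c) 0.0142 < 0.05, reject H₀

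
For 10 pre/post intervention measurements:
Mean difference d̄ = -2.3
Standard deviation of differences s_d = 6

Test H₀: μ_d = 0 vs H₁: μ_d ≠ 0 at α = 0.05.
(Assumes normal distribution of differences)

Answer: t = -1.2122, fail to reject H₀

Derivation:
df = n - 1 = 9
SE = s_d/√n = 6/√10 = 1.8974
t = d̄/SE = -2.3/1.8974 = -1.2122
Critical value: t_{0.025,9} = ±2.262
p-value ≈ 0.2563
Decision: fail to reject H₀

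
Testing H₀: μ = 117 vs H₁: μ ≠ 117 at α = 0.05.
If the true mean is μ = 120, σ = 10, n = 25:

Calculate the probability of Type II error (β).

Answer: β ≈ 0.6770

Derivation:
SE = σ/√n = 10/√25 = 2.0000
Critical values: μ₀ ± z_0.025×SE = 117 ± 1.960×2.0000
Acceptance region: (113.0800, 120.9200)
Under H₁ (μ = 120): z_high = (120.9200 - 120)/2.0000 = 0.4600, z_low = (113.0800 - 120)/2.0000 = -3.4600
β = P(not reject | H₁) = Φ(0.4600) - Φ(-3.4600) ≈ 0.6770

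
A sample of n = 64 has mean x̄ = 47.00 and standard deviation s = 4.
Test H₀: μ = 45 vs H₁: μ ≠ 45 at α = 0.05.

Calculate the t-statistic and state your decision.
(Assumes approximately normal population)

df = n - 1 = 63
SE = s/√n = 4/√64 = 0.5000
t = (x̄ - μ₀)/SE = (47.00 - 45)/0.5000 = 4.0000
Critical value: t_{0.025,63} = ±1.998
p-value ≈ 0.0002
Decision: reject H₀

Answer: t = 4.0000, reject H₀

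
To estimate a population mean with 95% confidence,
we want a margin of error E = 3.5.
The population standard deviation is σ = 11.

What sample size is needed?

z_0.025 = 1.960
n = (z×σ/E)² = (1.960×11/3.5)²
n = 37.9456
Round up: n = 38

Answer: n = 38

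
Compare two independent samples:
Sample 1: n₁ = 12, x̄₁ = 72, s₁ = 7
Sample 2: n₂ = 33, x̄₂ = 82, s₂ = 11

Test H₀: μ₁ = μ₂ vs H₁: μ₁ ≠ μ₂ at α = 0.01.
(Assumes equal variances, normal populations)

Pooled variance: s²_p = [11×7² + 32×11²]/(43) = 102.5814
s_p = 10.1282
SE = s_p×√(1/n₁ + 1/n₂) = 10.1282×√(1/12 + 1/33) = 3.4142
t = (x̄₁ - x̄₂)/SE = (72 - 82)/3.4142 = -2.9289
df = 43, t-critical = ±2.695
Decision: reject H₀

Answer: t = -2.9289, reject H₀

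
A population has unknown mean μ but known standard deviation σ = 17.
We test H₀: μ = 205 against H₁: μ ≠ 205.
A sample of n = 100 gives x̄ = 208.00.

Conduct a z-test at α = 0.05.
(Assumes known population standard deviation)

Answer: z = 1.7647, fail to reject H₀

Derivation:
Standard error: SE = σ/√n = 17/√100 = 1.7000
z-statistic: z = (x̄ - μ₀)/SE = (208.00 - 205)/1.7000 = 1.7647
Critical value: ±1.960
p-value = 0.0776
Decision: fail to reject H₀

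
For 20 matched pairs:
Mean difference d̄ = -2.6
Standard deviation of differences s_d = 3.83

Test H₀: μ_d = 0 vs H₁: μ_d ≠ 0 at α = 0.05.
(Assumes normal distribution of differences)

df = n - 1 = 19
SE = s_d/√n = 3.83/√20 = 0.8564
t = d̄/SE = -2.6/0.8564 = -3.0360
Critical value: t_{0.025,19} = ±2.093
p-value ≈ 0.0068
Decision: reject H₀

Answer: t = -3.0360, reject H₀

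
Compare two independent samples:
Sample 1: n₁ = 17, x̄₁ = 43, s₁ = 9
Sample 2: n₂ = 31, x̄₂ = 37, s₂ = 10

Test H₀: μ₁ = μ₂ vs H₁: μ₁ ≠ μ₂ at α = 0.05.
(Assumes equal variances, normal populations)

Pooled variance: s²_p = [16×9² + 30×10²]/(46) = 93.3913
s_p = 9.6639
SE = s_p×√(1/n₁ + 1/n₂) = 9.6639×√(1/17 + 1/31) = 2.9165
t = (x̄₁ - x̄₂)/SE = (43 - 37)/2.9165 = 2.0573
df = 46, t-critical = ±2.013
Decision: reject H₀

Answer: t = 2.0573, reject H₀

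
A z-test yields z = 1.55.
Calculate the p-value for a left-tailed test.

For z = 1.55:
p = P(Z < 1.55) = Φ(1.55) = 0.9394

Answer: p-value ≈ 0.9394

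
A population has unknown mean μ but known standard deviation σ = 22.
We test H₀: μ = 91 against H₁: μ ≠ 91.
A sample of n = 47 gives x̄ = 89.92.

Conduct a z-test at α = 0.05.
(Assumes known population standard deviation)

Answer: z = -0.3366, fail to reject H₀

Derivation:
Standard error: SE = σ/√n = 22/√47 = 3.2090
z-statistic: z = (x̄ - μ₀)/SE = (89.92 - 91)/3.2090 = -0.3366
Critical value: ±1.960
p-value = 0.7364
Decision: fail to reject H₀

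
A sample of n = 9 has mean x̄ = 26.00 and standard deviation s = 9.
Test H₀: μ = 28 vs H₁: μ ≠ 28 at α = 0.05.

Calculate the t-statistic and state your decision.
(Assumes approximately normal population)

Answer: t = -0.6667, fail to reject H₀

Derivation:
df = n - 1 = 8
SE = s/√n = 9/√9 = 3.0000
t = (x̄ - μ₀)/SE = (26.00 - 28)/3.0000 = -0.6667
Critical value: t_{0.025,8} = ±2.306
p-value ≈ 0.5237
Decision: fail to reject H₀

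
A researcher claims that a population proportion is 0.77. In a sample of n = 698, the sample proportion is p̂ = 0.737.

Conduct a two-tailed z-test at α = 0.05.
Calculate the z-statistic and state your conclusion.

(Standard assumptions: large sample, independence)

Answer: z = -2.0717, reject H₀

Derivation:
H₀: p = 0.77, H₁: p ≠ 0.77
Standard error: SE = √(p₀(1-p₀)/n) = √(0.77×0.23/698) = 0.015929
z-statistic: z = (p̂ - p₀)/SE = (0.737 - 0.77)/0.015929 = -2.0717
Critical value: z_0.025 = ±1.960
p-value = 0.0383
Decision: reject H₀ at α = 0.05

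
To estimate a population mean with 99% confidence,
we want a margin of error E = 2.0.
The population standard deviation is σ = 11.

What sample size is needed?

Answer: n = 201

Derivation:
z_0.005 = 2.576
n = (z×σ/E)² = (2.576×11/2.0)²
n = 200.7322
Round up: n = 201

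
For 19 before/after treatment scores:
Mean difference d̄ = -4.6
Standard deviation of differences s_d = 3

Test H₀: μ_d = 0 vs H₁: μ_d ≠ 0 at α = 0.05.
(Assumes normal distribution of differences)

Answer: t = -6.6841, reject H₀

Derivation:
df = n - 1 = 18
SE = s_d/√n = 3/√19 = 0.6882
t = d̄/SE = -4.6/0.6882 = -6.6841
Critical value: t_{0.025,18} = ±2.101
p-value < 0.0001
Decision: reject H₀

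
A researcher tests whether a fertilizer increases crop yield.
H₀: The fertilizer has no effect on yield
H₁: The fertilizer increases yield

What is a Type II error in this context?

Answer: Failing to recommend an effective fertilizer

Derivation:
Type I error (α): Rejecting H₀ when H₀ is true
Type II error (β): Failing to reject H₀ when H₁ is true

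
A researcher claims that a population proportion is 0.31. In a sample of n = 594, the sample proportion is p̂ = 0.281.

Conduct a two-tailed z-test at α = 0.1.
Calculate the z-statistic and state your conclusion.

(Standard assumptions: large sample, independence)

Answer: z = -1.5282, fail to reject H₀

Derivation:
H₀: p = 0.31, H₁: p ≠ 0.31
Standard error: SE = √(p₀(1-p₀)/n) = √(0.31×0.69/594) = 0.018976
z-statistic: z = (p̂ - p₀)/SE = (0.281 - 0.31)/0.018976 = -1.5282
Critical value: z_0.05 = ±1.645
p-value = 0.1265
Decision: fail to reject H₀ at α = 0.1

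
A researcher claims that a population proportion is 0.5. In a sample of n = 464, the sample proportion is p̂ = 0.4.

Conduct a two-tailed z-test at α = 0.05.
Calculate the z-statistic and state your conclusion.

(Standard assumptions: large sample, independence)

Answer: z = -4.3081, reject H₀

Derivation:
H₀: p = 0.5, H₁: p ≠ 0.5
Standard error: SE = √(p₀(1-p₀)/n) = √(0.5×0.5/464) = 0.023212
z-statistic: z = (p̂ - p₀)/SE = (0.4 - 0.5)/0.023212 = -4.3081
Critical value: z_0.025 = ±1.960
p-value < 0.0001
Decision: reject H₀ at α = 0.05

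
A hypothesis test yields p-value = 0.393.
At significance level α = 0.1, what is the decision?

Compare p-value to α:
0.393 ≥ 0.1
Decision: fail to reject H₀

Answer: fail to reject H₀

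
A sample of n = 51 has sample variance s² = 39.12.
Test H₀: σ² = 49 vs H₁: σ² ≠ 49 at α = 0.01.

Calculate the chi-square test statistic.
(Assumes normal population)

df = n - 1 = 50
χ² = (n-1)s²/σ₀² = 50×39.12/49 = 39.9184
Critical values: χ²_{0.995,50} = 27.991, χ²_{0.005,50} = 79.490
Rejection region: χ² < 27.991 or χ² > 79.490
Decision: fail to reject H₀

Answer: χ² = 39.9184, fail to reject H₀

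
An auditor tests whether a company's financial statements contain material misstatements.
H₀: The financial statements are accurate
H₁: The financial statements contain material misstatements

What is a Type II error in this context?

A Type I error (probability α) occurs when we reject a true H₀.
A Type II error (probability β) occurs when we fail to reject a false H₀.

Answer: Failing to detect material misstatements that are actually present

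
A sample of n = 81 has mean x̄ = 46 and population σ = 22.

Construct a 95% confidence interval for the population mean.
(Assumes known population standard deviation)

Confidence level: 95%, α = 0.05
z_0.025 = 1.960
SE = σ/√n = 22/√81 = 2.4444
Margin of error = 1.960 × 2.4444 = 4.7910
CI: x̄ ± margin = 46 ± 4.7910
CI: (41.2090, 50.7910)

Answer: (41.2090, 50.7910)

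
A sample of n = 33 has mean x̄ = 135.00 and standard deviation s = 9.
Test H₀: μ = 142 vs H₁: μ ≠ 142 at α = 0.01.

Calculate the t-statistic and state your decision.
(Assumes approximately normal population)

Answer: t = -4.4680, reject H₀

Derivation:
df = n - 1 = 32
SE = s/√n = 9/√33 = 1.5667
t = (x̄ - μ₀)/SE = (135.00 - 142)/1.5667 = -4.4680
Critical value: t_{0.005,32} = ±2.738
p-value ≈ 0.0001
Decision: reject H₀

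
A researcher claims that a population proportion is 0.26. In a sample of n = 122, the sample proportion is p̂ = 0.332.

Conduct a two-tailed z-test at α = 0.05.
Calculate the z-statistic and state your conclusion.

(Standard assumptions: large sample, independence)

H₀: p = 0.26, H₁: p ≠ 0.26
Standard error: SE = √(p₀(1-p₀)/n) = √(0.26×0.74/122) = 0.039712
z-statistic: z = (p̂ - p₀)/SE = (0.332 - 0.26)/0.039712 = 1.8131
Critical value: z_0.025 = ±1.960
p-value = 0.0698
Decision: fail to reject H₀ at α = 0.05

Answer: z = 1.8131, fail to reject H₀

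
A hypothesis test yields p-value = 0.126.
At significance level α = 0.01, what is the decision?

Answer: fail to reject H₀

Derivation:
Compare p-value to α:
0.126 ≥ 0.01
Decision: fail to reject H₀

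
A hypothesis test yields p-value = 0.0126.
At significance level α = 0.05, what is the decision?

Compare p-value to α:
0.0126 < 0.05
Decision: reject H₀

Answer: reject H₀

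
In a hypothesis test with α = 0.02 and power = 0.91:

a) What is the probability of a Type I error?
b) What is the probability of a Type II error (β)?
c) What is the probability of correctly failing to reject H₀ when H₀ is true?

a) Type I error probability = α = 0.02
b) Power = P(reject H₀ | H₁ true) = 1 - β = 0.91, so Type II error probability = β = 1 - Power = 0.09
c) P(fail to reject H₀ | H₀ true) = 1 - α = 0.98

Answer: a) 0.02, b) 0.09, c) 0.98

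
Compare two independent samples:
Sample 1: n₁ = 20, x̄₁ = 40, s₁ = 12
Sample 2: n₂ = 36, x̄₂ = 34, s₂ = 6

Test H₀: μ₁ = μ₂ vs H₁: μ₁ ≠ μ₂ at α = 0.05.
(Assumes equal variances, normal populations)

Pooled variance: s²_p = [19×12² + 35×6²]/(54) = 74.0000
s_p = 8.6023
SE = s_p×√(1/n₁ + 1/n₂) = 8.6023×√(1/20 + 1/36) = 2.3991
t = (x̄₁ - x̄₂)/SE = (40 - 34)/2.3991 = 2.5009
df = 54, t-critical = ±2.005
Decision: reject H₀

Answer: t = 2.5009, reject H₀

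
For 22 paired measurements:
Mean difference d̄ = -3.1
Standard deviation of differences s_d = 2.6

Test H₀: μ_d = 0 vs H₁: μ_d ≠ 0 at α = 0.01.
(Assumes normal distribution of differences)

df = n - 1 = 21
SE = s_d/√n = 2.6/√22 = 0.5543
t = d̄/SE = -3.1/0.5543 = -5.5926
Critical value: t_{0.005,21} = ±2.831
p-value < 0.0001
Decision: reject H₀

Answer: t = -5.5926, reject H₀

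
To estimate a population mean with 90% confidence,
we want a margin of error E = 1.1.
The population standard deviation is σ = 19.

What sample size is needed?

Answer: n = 808

Derivation:
z_0.05 = 1.645
n = (z×σ/E)² = (1.645×19/1.1)²
n = 807.3347
Round up: n = 808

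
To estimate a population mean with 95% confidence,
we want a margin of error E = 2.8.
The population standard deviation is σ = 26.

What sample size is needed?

Answer: n = 332

Derivation:
z_0.025 = 1.960
n = (z×σ/E)² = (1.960×26/2.8)²
n = 331.2400
Round up: n = 332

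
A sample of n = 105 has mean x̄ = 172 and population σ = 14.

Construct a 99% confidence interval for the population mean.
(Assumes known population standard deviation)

Confidence level: 99%, α = 0.01
z_0.005 = 2.576
SE = σ/√n = 14/√105 = 1.3663
Margin of error = 2.576 × 1.3663 = 3.5196
CI: x̄ ± margin = 172 ± 3.5196
CI: (168.4804, 175.5196)

Answer: (168.4804, 175.5196)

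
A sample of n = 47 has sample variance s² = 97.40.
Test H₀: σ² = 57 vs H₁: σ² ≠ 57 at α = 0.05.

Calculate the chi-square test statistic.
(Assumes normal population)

Answer: χ² = 78.6035, reject H₀

Derivation:
df = n - 1 = 46
χ² = (n-1)s²/σ₀² = 46×97.40/57 = 78.6035
Critical values: χ²_{0.975,46} = 29.160, χ²_{0.025,46} = 66.617
Rejection region: χ² < 29.160 or χ² > 66.617
Decision: reject H₀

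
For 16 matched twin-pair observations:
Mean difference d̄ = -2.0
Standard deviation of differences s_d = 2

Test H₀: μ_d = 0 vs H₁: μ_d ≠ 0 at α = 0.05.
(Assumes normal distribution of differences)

df = n - 1 = 15
SE = s_d/√n = 2/√16 = 0.5000
t = d̄/SE = -2.0/0.5000 = -4.0000
Critical value: t_{0.025,15} = ±2.131
p-value ≈ 0.0012
Decision: reject H₀

Answer: t = -4.0000, reject H₀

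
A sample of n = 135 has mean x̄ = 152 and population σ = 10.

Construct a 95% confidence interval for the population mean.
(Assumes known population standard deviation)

Answer: (150.3130, 153.6870)

Derivation:
Confidence level: 95%, α = 0.05
z_0.025 = 1.960
SE = σ/√n = 10/√135 = 0.8607
Margin of error = 1.960 × 0.8607 = 1.6870
CI: x̄ ± margin = 152 ± 1.6870
CI: (150.3130, 153.6870)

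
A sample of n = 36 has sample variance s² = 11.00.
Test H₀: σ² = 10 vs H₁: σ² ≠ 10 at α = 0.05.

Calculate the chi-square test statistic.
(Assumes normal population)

df = n - 1 = 35
χ² = (n-1)s²/σ₀² = 35×11.00/10 = 38.5000
Critical values: χ²_{0.975,35} = 20.569, χ²_{0.025,35} = 53.203
Rejection region: χ² < 20.569 or χ² > 53.203
Decision: fail to reject H₀

Answer: χ² = 38.5000, fail to reject H₀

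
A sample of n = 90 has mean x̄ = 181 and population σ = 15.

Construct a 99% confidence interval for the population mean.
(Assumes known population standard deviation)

Answer: (176.9271, 185.0729)

Derivation:
Confidence level: 99%, α = 0.01
z_0.005 = 2.576
SE = σ/√n = 15/√90 = 1.5811
Margin of error = 2.576 × 1.5811 = 4.0729
CI: x̄ ± margin = 181 ± 4.0729
CI: (176.9271, 185.0729)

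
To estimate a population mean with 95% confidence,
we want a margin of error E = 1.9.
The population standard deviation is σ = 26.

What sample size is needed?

Answer: n = 720

Derivation:
z_0.025 = 1.960
n = (z×σ/E)² = (1.960×26/1.9)²
n = 719.3689
Round up: n = 720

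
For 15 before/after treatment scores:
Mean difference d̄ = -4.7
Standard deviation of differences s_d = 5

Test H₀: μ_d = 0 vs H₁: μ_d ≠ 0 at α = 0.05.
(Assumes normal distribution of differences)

Answer: t = -3.6406, reject H₀

Derivation:
df = n - 1 = 14
SE = s_d/√n = 5/√15 = 1.2910
t = d̄/SE = -4.7/1.2910 = -3.6406
Critical value: t_{0.025,14} = ±2.145
p-value ≈ 0.0027
Decision: reject H₀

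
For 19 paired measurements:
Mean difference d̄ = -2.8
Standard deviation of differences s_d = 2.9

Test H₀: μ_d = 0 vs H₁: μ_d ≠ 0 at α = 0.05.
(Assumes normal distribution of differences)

Answer: t = -4.2086, reject H₀

Derivation:
df = n - 1 = 18
SE = s_d/√n = 2.9/√19 = 0.6653
t = d̄/SE = -2.8/0.6653 = -4.2086
Critical value: t_{0.025,18} = ±2.101
p-value ≈ 0.0005
Decision: reject H₀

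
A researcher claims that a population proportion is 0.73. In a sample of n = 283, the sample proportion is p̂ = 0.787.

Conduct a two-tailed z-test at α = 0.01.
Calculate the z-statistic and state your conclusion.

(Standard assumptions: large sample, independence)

Answer: z = 2.1598, fail to reject H₀

Derivation:
H₀: p = 0.73, H₁: p ≠ 0.73
Standard error: SE = √(p₀(1-p₀)/n) = √(0.73×0.27/283) = 0.026391
z-statistic: z = (p̂ - p₀)/SE = (0.787 - 0.73)/0.026391 = 2.1598
Critical value: z_0.005 = ±2.576
p-value = 0.0308
Decision: fail to reject H₀ at α = 0.01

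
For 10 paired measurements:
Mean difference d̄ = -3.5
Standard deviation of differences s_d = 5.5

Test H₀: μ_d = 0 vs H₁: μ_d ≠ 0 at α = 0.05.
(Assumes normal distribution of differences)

df = n - 1 = 9
SE = s_d/√n = 5.5/√10 = 1.7393
t = d̄/SE = -3.5/1.7393 = -2.0123
Critical value: t_{0.025,9} = ±2.262
p-value ≈ 0.0750
Decision: fail to reject H₀

Answer: t = -2.0123, fail to reject H₀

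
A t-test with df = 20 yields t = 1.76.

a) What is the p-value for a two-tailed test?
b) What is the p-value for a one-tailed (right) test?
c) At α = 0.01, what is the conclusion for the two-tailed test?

Answer: a) 0.0937, b) 0.0468, c) fail to reject H₀

Derivation:
Using t-distribution with df = 20:
a) Two-tailed: p = 2×P(T > 1.76) = 0.0937
b) One-tailed: p = P(T > 1.76) = 0.0468
c) 0.0937 ≥ 0.01, fail to reject H₀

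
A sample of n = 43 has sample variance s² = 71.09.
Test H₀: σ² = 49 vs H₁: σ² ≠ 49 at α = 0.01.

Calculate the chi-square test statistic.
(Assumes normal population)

Answer: χ² = 60.9343, fail to reject H₀

Derivation:
df = n - 1 = 42
χ² = (n-1)s²/σ₀² = 42×71.09/49 = 60.9343
Critical values: χ²_{0.995,42} = 22.138, χ²_{0.005,42} = 69.336
Rejection region: χ² < 22.138 or χ² > 69.336
Decision: fail to reject H₀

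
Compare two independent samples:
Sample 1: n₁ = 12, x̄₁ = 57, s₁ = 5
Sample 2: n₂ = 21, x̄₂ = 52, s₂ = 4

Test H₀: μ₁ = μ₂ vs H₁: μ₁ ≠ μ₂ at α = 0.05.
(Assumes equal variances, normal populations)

Pooled variance: s²_p = [11×5² + 20×4²]/(31) = 19.1935
s_p = 4.3810
SE = s_p×√(1/n₁ + 1/n₂) = 4.3810×√(1/12 + 1/21) = 1.5854
t = (x̄₁ - x̄₂)/SE = (57 - 52)/1.5854 = 3.1538
df = 31, t-critical = ±2.040
Decision: reject H₀

Answer: t = 3.1538, reject H₀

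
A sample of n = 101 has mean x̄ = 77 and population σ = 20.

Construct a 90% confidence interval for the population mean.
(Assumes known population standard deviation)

Confidence level: 90%, α = 0.1
z_0.05 = 1.645
SE = σ/√n = 20/√101 = 1.9901
Margin of error = 1.645 × 1.9901 = 3.2737
CI: x̄ ± margin = 77 ± 3.2737
CI: (73.7263, 80.2737)

Answer: (73.7263, 80.2737)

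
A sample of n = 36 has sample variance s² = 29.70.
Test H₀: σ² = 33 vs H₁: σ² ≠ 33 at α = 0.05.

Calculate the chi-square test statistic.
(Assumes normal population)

df = n - 1 = 35
χ² = (n-1)s²/σ₀² = 35×29.70/33 = 31.5000
Critical values: χ²_{0.975,35} = 20.569, χ²_{0.025,35} = 53.203
Rejection region: χ² < 20.569 or χ² > 53.203
Decision: fail to reject H₀

Answer: χ² = 31.5000, fail to reject H₀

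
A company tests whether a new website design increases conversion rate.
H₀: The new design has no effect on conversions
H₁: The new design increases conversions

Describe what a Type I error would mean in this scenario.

A Type I error (probability α) occurs when we reject a true H₀.
A Type II error (probability β) occurs when we fail to reject a false H₀.

Answer: Switching to a new design that doesn't actually help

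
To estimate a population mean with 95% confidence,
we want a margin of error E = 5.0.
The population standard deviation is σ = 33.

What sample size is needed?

Answer: n = 168

Derivation:
z_0.025 = 1.960
n = (z×σ/E)² = (1.960×33/5.0)²
n = 167.3401
Round up: n = 168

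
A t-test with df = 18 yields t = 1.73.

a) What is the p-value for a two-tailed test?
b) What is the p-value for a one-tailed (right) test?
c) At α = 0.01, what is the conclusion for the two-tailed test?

Using t-distribution with df = 18:
a) Two-tailed: p = 2×P(T > 1.73) = 0.1007
b) One-tailed: p = P(T > 1.73) = 0.0504
c) 0.1007 ≥ 0.01, fail to reject H₀

Answer: a) 0.1007, b) 0.0504, c) fail to reject H₀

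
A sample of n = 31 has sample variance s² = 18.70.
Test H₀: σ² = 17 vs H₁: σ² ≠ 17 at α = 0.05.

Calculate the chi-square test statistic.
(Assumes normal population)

df = n - 1 = 30
χ² = (n-1)s²/σ₀² = 30×18.70/17 = 33.0000
Critical values: χ²_{0.975,30} = 16.791, χ²_{0.025,30} = 46.979
Rejection region: χ² < 16.791 or χ² > 46.979
Decision: fail to reject H₀

Answer: χ² = 33.0000, fail to reject H₀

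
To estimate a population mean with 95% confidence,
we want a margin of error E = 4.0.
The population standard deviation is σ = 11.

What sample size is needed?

Answer: n = 30

Derivation:
z_0.025 = 1.960
n = (z×σ/E)² = (1.960×11/4.0)²
n = 29.0521
Round up: n = 30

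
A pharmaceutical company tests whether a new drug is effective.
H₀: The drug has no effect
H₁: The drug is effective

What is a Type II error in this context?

Type I error: rejecting H₀ when it is actually true (false positive).
Type II error: failing to reject H₀ when H₁ is actually true (false negative).

Answer: Failing to detect the drug's effect when it actually works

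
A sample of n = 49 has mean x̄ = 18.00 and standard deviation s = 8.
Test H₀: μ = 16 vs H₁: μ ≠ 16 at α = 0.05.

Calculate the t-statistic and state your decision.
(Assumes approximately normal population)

Answer: t = 1.7499, fail to reject H₀

Derivation:
df = n - 1 = 48
SE = s/√n = 8/√49 = 1.1429
t = (x̄ - μ₀)/SE = (18.00 - 16)/1.1429 = 1.7499
Critical value: t_{0.025,48} = ±2.011
p-value ≈ 0.0865
Decision: fail to reject H₀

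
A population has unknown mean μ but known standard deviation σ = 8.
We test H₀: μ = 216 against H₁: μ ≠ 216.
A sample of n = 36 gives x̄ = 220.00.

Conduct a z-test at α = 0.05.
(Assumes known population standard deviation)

Standard error: SE = σ/√n = 8/√36 = 1.3333
z-statistic: z = (x̄ - μ₀)/SE = (220.00 - 216)/1.3333 = 3.0001
Critical value: ±1.960
p-value = 0.0027
Decision: reject H₀

Answer: z = 3.0001, reject H₀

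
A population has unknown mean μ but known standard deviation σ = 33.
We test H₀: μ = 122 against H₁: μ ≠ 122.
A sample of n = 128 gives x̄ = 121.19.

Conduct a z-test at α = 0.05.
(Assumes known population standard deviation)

Answer: z = -0.2777, fail to reject H₀

Derivation:
Standard error: SE = σ/√n = 33/√128 = 2.9168
z-statistic: z = (x̄ - μ₀)/SE = (121.19 - 122)/2.9168 = -0.2777
Critical value: ±1.960
p-value = 0.7812
Decision: fail to reject H₀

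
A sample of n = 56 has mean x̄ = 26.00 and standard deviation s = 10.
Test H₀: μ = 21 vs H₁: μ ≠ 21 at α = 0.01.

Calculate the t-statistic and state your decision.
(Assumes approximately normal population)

df = n - 1 = 55
SE = s/√n = 10/√56 = 1.3363
t = (x̄ - μ₀)/SE = (26.00 - 21)/1.3363 = 3.7417
Critical value: t_{0.005,55} = ±2.668
p-value ≈ 0.0004
Decision: reject H₀

Answer: t = 3.7417, reject H₀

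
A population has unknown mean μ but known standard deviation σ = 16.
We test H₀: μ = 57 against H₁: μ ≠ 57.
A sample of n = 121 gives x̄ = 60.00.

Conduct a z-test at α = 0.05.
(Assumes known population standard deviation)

Standard error: SE = σ/√n = 16/√121 = 1.4545
z-statistic: z = (x̄ - μ₀)/SE = (60.00 - 57)/1.4545 = 2.0626
Critical value: ±1.960
p-value = 0.0392
Decision: reject H₀

Answer: z = 2.0626, reject H₀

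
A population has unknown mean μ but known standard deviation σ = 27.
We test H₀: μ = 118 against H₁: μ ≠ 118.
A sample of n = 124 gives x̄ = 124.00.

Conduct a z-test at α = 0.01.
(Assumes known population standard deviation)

Answer: z = 2.4745, fail to reject H₀

Derivation:
Standard error: SE = σ/√n = 27/√124 = 2.4247
z-statistic: z = (x̄ - μ₀)/SE = (124.00 - 118)/2.4247 = 2.4745
Critical value: ±2.576
p-value = 0.0133
Decision: fail to reject H₀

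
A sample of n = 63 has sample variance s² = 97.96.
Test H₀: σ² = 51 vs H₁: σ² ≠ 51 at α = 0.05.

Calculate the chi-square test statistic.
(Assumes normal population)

df = n - 1 = 62
χ² = (n-1)s²/σ₀² = 62×97.96/51 = 119.0886
Critical values: χ²_{0.975,62} = 42.126, χ²_{0.025,62} = 85.654
Rejection region: χ² < 42.126 or χ² > 85.654
Decision: reject H₀

Answer: χ² = 119.0886, reject H₀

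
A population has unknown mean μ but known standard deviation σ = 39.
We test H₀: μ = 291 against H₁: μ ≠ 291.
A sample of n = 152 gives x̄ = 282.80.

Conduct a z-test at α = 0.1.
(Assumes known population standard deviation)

Answer: z = -2.5922, reject H₀

Derivation:
Standard error: SE = σ/√n = 39/√152 = 3.1633
z-statistic: z = (x̄ - μ₀)/SE = (282.80 - 291)/3.1633 = -2.5922
Critical value: ±1.645
p-value = 0.0095
Decision: reject H₀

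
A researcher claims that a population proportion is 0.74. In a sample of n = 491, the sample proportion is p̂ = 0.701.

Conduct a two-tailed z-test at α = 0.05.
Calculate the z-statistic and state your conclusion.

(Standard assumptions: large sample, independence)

Answer: z = -1.9702, reject H₀

Derivation:
H₀: p = 0.74, H₁: p ≠ 0.74
Standard error: SE = √(p₀(1-p₀)/n) = √(0.74×0.26/491) = 0.019795
z-statistic: z = (p̂ - p₀)/SE = (0.701 - 0.74)/0.019795 = -1.9702
Critical value: z_0.025 = ±1.960
p-value = 0.0488
Decision: reject H₀ at α = 0.05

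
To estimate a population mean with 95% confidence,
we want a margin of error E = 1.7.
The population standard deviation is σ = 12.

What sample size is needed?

Answer: n = 192

Derivation:
z_0.025 = 1.960
n = (z×σ/E)² = (1.960×12/1.7)²
n = 191.4154
Round up: n = 192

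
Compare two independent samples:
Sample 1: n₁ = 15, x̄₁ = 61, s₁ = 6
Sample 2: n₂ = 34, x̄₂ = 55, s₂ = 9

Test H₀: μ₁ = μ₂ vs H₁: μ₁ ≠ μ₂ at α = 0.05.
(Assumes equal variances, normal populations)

Pooled variance: s²_p = [14×6² + 33×9²]/(47) = 67.5957
s_p = 8.2217
SE = s_p×√(1/n₁ + 1/n₂) = 8.2217×√(1/15 + 1/34) = 2.5484
t = (x̄₁ - x̄₂)/SE = (61 - 55)/2.5484 = 2.3544
df = 47, t-critical = ±2.012
Decision: reject H₀

Answer: t = 2.3544, reject H₀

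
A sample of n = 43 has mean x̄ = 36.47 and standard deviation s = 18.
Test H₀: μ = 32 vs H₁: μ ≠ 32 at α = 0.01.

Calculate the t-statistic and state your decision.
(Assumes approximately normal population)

Answer: t = 1.6284, fail to reject H₀

Derivation:
df = n - 1 = 42
SE = s/√n = 18/√43 = 2.7450
t = (x̄ - μ₀)/SE = (36.47 - 32)/2.7450 = 1.6284
Critical value: t_{0.005,42} = ±2.698
p-value ≈ 0.1109
Decision: fail to reject H₀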